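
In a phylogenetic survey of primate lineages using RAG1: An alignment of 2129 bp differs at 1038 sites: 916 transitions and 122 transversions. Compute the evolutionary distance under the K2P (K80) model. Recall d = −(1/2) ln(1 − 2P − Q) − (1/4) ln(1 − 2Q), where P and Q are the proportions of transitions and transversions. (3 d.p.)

1.280

P = 916/2129 ≈ 0.430249 and Q = 122/2129 ≈ 0.057304.
Under the Kimura two-parameter model, d = −½ ln(1 − 2P − Q) − ¼ ln(1 − 2Q).
1 − 2P − Q = 0.082198, giving −½ ln(0.082198) = 1.249312.
1 − 2Q = 0.885392, giving −¼ ln(0.885392) = 0.030431.
d = 1.249312 + 0.030431 = 1.279743.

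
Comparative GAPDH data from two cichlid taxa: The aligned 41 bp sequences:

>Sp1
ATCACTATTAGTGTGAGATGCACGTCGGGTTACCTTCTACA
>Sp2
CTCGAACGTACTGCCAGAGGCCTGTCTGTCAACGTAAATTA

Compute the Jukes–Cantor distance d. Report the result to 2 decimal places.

The sequences differ at 22 of 41 sites, so p = 22/41 ≈ 0.536585.
d = −(3/4) ln(1 − 4p/3) = −0.75 ln(1 − 0.715447) = −0.75 ln(0.284553)
  = −0.75 × (-1.256836) = 0.942627 substitutions/site.

0.94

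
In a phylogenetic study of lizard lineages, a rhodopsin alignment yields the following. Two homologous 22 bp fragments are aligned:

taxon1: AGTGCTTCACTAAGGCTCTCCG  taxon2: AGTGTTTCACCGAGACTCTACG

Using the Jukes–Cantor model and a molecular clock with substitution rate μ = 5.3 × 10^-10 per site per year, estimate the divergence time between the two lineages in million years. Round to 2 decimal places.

255.43

The sequences differ at 5 of 22 sites (5, 11, 12, 15, 20), so p = 5/22 ≈ 0.227273.
d = −(3/4) ln(1 − 4p/3) = −0.75 ln(1 − 0.303031) = −0.75 ln(0.696969)
  = −0.75 × (-0.361014) = 0.270761 substitutions/site.
Under a molecular clock d = 2μt, so t = d/(2μ) = 0.270761 / (2 × 5.3 × 10^-10) = 255.43 million years.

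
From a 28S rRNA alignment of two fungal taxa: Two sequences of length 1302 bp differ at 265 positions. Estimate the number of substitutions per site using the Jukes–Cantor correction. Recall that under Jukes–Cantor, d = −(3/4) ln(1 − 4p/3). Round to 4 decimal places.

0.2374

p = 265/1302 ≈ 0.203533.
d = −(3/4) ln(1 − 4p/3) = −0.75 ln(1 − 0.271377) = −0.75 ln(0.728623)
  = −0.75 × (-0.316599) = 0.237449 substitutions/site.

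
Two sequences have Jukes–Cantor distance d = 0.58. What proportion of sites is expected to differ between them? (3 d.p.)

p = (3/4)(1 − e^(−4d/3)) = 0.75 × (1 − e^(-0.773333)) = 0.75 × (1 − 0.461472) = 0.403896.

0.404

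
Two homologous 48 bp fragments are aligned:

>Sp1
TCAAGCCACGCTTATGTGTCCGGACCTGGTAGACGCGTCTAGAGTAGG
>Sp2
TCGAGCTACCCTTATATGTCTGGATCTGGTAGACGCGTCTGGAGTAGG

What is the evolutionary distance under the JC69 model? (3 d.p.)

The sequences differ at 7 of 48 sites (3, 7, 10, 16, 21, 25, 41), so p = 7/48 ≈ 0.145833.
d = −(3/4) ln(1 − 4p/3) = −0.75 ln(1 − 0.194444) = −0.75 ln(0.805556)
  = −0.75 × (-0.216223) = 0.162167 substitutions/site.

0.162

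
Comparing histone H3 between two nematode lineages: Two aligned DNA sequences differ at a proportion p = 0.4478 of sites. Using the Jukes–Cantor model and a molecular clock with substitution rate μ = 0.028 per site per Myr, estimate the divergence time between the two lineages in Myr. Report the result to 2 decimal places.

12.17

d = −(3/4) ln(1 − 4p/3) = −0.75 ln(1 − 0.597067) = −0.75 ln(0.402933)
  = −0.75 × (-0.908985) = 0.681739 substitutions/site.
Under a molecular clock d = 2μt, so t = d/(2μ) = 0.681739 / (2 × 0.028) = 12.17 Myr.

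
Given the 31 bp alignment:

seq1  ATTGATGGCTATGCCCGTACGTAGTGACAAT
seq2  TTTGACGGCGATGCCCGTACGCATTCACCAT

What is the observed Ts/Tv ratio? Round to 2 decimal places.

Transitions are A↔G and C↔T; transversions are all other mismatches.
Transitions: 2. Transversions: 5.
R = 2/5 = 0.40.

0.40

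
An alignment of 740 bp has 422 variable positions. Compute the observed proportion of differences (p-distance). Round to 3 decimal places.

0.570

p = 422/740 = 0.570270… ≈ 0.570 (to 3 d.p.).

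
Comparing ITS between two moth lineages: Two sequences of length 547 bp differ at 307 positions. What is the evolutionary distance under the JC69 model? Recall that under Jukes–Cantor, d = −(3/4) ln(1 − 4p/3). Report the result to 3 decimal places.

p = 307/547 ≈ 0.561243.
d = −(3/4) ln(1 − 4p/3) = −0.75 ln(1 − 0.748324) = −0.75 ln(0.251676)
  = −0.75 × (-1.379613) = 1.034710 substitutions/site.

1.035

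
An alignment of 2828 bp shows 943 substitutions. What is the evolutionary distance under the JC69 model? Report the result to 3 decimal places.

p = 943/2828 ≈ 0.333451.
d = −(3/4) ln(1 − 4p/3) = −0.75 ln(1 − 0.444601) = −0.75 ln(0.555399)
  = −0.75 × (-0.588069) = 0.441052 substitutions/site.

0.441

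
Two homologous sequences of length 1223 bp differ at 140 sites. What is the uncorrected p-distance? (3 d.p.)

p = 140/1223 = 0.114472… ≈ 0.114 (to 3 d.p.).

0.114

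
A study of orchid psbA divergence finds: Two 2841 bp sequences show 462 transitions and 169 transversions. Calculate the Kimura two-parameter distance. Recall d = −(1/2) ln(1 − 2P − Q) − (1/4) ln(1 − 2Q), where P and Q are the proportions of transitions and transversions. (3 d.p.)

0.275

P = 462/2841 ≈ 0.162619 and Q = 169/2841 ≈ 0.059486.
Under the Kimura two-parameter model, d = −½ ln(1 − 2P − Q) − ¼ ln(1 − 2Q).
1 − 2P − Q = 0.615276, giving −½ ln(0.615276) = 0.242842.
1 − 2Q = 0.881028, giving −¼ ln(0.881028) = 0.031666.
d = 0.242842 + 0.031666 = 0.274508.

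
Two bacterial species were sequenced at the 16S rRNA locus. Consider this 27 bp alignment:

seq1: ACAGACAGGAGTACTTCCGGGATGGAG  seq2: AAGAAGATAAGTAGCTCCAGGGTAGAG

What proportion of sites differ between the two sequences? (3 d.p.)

0.407

The sequences differ at 11 of 27 positions.
p = 11/27 = 0.407407… ≈ 0.407 (to 3 d.p.).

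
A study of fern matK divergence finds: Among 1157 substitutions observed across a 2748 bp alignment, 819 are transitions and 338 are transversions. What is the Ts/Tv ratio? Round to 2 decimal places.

R = 819/338 = 2.423076… ≈ 2.42 (to 2 d.p.).

2.42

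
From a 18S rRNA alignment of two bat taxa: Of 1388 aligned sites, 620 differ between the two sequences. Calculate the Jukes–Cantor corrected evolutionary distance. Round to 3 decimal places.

p = 620/1388 ≈ 0.446686.
d = −(3/4) ln(1 − 4p/3) = −0.75 ln(1 − 0.595581) = −0.75 ln(0.404419)
  = −0.75 × (-0.905304) = 0.678978 substitutions/site.

0.679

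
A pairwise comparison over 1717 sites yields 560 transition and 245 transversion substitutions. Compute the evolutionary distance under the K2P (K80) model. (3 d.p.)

P = 560/1717 ≈ 0.32615 and Q = 245/1717 ≈ 0.142691.
Under the Kimura two-parameter model, d = −½ ln(1 − 2P − Q) − ¼ ln(1 − 2Q).
1 − 2P − Q = 0.205009, giving −½ ln(0.205009) = 0.792351.
1 − 2Q = 0.714618, giving −¼ ln(0.714618) = 0.084002.
d = 0.792351 + 0.084002 = 0.876353.

0.876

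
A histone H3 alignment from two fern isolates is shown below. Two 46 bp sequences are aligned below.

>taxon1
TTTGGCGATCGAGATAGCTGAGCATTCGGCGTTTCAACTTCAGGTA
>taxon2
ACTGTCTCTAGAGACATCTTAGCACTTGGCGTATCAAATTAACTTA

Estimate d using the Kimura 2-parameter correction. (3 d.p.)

0.470

Of 46 sites, 4 differences are transitions and 12 are transversions, so P = 4/46 ≈ 0.086957 and Q = 12/46 ≈ 0.26087.
Under the Kimura two-parameter model, d = −½ ln(1 − 2P − Q) − ¼ ln(1 − 2Q).
1 − 2P − Q = 0.565216, giving −½ ln(0.565216) = 0.285274.
1 − 2Q = 0.47826, giving −¼ ln(0.47826) = 0.184400.
d = 0.285274 + 0.184400 = 0.469674.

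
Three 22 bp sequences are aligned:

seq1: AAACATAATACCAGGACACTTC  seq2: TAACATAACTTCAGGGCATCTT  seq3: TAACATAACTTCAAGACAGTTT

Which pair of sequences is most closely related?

seq2 and seq3

seq1–seq2: 8/22 differ, p = 0.364, d = 0.497.
seq1–seq3: 7/22 differ, p = 0.318, d = 0.414.
seq2–seq3: 4/22 differ, p = 0.182, d = 0.208.
The smallest distance is between seq2 and seq3.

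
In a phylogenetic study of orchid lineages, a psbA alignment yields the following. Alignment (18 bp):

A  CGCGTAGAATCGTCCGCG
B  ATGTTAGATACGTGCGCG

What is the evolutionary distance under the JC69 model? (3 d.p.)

0.548

The sequences differ at 7 of 18 sites (1, 2, 3, 4, 9, 10, 14), so p = 7/18 ≈ 0.388889.
d = −(3/4) ln(1 − 4p/3) = −0.75 ln(1 − 0.518519) = −0.75 ln(0.481481)
  = −0.75 × (-0.730889) = 0.548167 substitutions/site.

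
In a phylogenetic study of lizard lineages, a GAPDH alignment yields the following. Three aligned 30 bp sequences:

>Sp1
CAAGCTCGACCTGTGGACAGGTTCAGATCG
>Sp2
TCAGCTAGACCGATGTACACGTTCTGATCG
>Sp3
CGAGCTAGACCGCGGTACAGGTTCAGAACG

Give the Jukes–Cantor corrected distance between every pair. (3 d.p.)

d(Sp1,Sp2) = 0.330, d(Sp1,Sp3) = 0.280, d(Sp2,Sp3) = 0.280

Sp1–Sp2: 8/30 sites differ → p ≈ 0.266667, d = −0.75 ln(1 − 0.355556) = 0.329526 ≈ 0.330.
Sp1–Sp3: 7/30 sites differ → p ≈ 0.233333, d = −0.75 ln(1 − 0.311111) = 0.279506 ≈ 0.280.
Sp2–Sp3: 7/30 sites differ → p ≈ 0.233333, d = −0.75 ln(1 − 0.311111) = 0.279506 ≈ 0.280.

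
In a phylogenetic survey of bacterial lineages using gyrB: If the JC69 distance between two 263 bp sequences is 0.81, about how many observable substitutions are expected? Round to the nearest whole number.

130

Invert JC69: p = (3/4)(1 − e^(−4d/3)) = 0.75 × (1 − e^(-1.08)) = 0.75 × (1 − 0.339596) = 0.495303.
Expected differing sites = pL ≈ 0.495303 × 263 = 130.264689 ≈ 130.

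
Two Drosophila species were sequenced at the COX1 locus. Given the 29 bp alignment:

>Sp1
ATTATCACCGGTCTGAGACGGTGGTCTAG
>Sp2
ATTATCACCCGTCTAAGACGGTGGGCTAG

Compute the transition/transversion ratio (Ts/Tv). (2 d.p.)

0.50

Transitions are A↔G and C↔T; transversions are all other mismatches.
Transitions: 1. Transversions: 2.
R = 1/2 = 0.50.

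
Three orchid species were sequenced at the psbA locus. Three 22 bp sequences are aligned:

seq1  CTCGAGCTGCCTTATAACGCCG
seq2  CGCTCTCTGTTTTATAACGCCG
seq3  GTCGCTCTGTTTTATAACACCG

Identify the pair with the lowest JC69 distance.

seq2 and seq3

seq1–seq2: 6/22 differ, p = 0.273, d = 0.339.
seq1–seq3: 6/22 differ, p = 0.273, d = 0.339.
seq2–seq3: 4/22 differ, p = 0.182, d = 0.208.
The smallest distance is between seq2 and seq3.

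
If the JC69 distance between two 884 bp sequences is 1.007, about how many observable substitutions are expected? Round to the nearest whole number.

490

Invert JC69: p = (3/4)(1 − e^(−4d/3)) = 0.75 × (1 − e^(-1.342667)) = 0.75 × (1 − 0.261148) = 0.554139.
Expected differing sites = pL ≈ 0.554139 × 884 = 489.858876 ≈ 490.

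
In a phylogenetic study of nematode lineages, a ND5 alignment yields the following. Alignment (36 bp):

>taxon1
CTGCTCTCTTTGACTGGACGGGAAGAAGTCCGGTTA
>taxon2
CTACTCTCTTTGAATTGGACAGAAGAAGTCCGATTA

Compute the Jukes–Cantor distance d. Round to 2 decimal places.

0.26

The sequences differ at 8 of 36 sites (3, 14, 16, 18, 19, 20, 21, 33), so p = 8/36 ≈ 0.222222.
d = −(3/4) ln(1 − 4p/3) = −0.75 ln(1 − 0.296296) = −0.75 ln(0.703704)
  = −0.75 × (-0.351397) = 0.263548 substitutions/site.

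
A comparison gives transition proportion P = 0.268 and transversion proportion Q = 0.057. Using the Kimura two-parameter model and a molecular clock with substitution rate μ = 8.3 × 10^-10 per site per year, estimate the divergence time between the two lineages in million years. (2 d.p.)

288.99

Under the Kimura two-parameter model, d = −½ ln(1 − 2P − Q) − ¼ ln(1 − 2Q).
1 − 2P − Q = 0.407, giving −½ ln(0.407) = 0.449471.
1 − 2Q = 0.886, giving −¼ ln(0.886) = 0.030260.
d = 0.449471 + 0.030260 = 0.479731.
Under a molecular clock d = 2μt, so t = d/(2μ) = 0.479731 / (2 × 8.3 × 10^-10) = 288.99 million years.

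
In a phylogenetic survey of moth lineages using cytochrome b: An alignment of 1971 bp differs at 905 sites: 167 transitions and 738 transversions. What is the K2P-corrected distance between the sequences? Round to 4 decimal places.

0.7379

P = 167/1971 ≈ 0.084729 and Q = 738/1971 ≈ 0.374429.
Under the Kimura two-parameter model, d = −½ ln(1 − 2P − Q) − ¼ ln(1 − 2Q).
1 − 2P − Q = 0.456113, giving −½ ln(0.456113) = 0.392507.
1 − 2Q = 0.251142, giving −¼ ln(0.251142) = 0.345434.
d = 0.392507 + 0.345434 = 0.737941.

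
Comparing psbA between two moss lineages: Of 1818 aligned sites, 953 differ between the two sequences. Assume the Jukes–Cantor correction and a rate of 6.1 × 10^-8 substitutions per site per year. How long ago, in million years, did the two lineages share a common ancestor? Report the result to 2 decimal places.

7.38

p = 953/1818 ≈ 0.524202.
d = −(3/4) ln(1 − 4p/3) = −0.75 ln(1 − 0.698936) = −0.75 ln(0.301064)
  = −0.75 × (-1.200432) = 0.900324 substitutions/site.
Under a molecular clock d = 2μt, so t = d/(2μ) = 0.900324 / (2 × 6.1 × 10^-8) = 7.38 million years.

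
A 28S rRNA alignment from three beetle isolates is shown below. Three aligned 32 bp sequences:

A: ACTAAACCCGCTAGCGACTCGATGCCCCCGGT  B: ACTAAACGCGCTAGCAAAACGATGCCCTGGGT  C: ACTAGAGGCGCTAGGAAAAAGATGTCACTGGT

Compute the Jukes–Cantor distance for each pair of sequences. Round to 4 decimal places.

d(A,B) = 0.2158, d(A,C) = 0.4598, d(B,C) = 0.3041

A–B: 6/32 sites differ → p = 0.1875, d = −0.75 ln(1 − 0.25) = 0.215762 ≈ 0.2158.
A–C: 11/32 sites differ → p = 0.34375, d = −0.75 ln(1 − 0.458333) = 0.459828 ≈ 0.4598.
B–C: 8/32 sites differ → p = 0.25, d = −0.75 ln(1 − 0.333333) = 0.304098 ≈ 0.3041.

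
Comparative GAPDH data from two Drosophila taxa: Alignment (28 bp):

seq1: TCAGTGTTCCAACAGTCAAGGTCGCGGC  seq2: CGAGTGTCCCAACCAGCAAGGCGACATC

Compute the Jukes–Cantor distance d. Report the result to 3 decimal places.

The sequences differ at 11 of 28 sites, so p = 11/28 ≈ 0.392857.
d = −(3/4) ln(1 − 4p/3) = −0.75 ln(1 − 0.523809) = −0.75 ln(0.476191)
  = −0.75 × (-0.741936) = 0.556452 substitutions/site.

0.556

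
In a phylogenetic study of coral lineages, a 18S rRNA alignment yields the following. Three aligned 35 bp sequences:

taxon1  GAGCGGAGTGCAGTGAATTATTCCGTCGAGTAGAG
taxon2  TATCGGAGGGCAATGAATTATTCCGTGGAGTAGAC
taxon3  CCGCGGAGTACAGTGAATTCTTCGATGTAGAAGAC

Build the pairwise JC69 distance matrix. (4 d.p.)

taxon1–taxon2: 6/35 sites differ → p ≈ 0.171429, d = −0.75 ln(1 − 0.228572) = 0.194634 ≈ 0.1946.
taxon1–taxon3: 10/35 sites differ → p ≈ 0.285714, d = −0.75 ln(1 − 0.380952) = 0.359679 ≈ 0.3597.
taxon2–taxon3: 11/35 sites differ → p ≈ 0.314286, d = −0.75 ln(1 − 0.419048) = 0.407315 ≈ 0.4073.

d(taxon1,taxon2) = 0.1946, d(taxon1,taxon3) = 0.3597, d(taxon2,taxon3) = 0.4073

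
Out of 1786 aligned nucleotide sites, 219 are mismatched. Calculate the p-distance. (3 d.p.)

p = 219/1786 = 0.122620… ≈ 0.123 (to 3 d.p.).

0.123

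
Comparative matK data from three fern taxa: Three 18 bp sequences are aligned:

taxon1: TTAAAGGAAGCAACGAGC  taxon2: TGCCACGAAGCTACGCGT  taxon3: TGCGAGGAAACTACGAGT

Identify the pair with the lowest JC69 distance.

taxon2 and taxon3

taxon1–taxon2: 7/18 differ, p = 0.389, d = 0.548.
taxon1–taxon3: 6/18 differ, p = 0.333, d = 0.441.
taxon2–taxon3: 4/18 differ, p = 0.222, d = 0.264.
The smallest distance is between taxon2 and taxon3.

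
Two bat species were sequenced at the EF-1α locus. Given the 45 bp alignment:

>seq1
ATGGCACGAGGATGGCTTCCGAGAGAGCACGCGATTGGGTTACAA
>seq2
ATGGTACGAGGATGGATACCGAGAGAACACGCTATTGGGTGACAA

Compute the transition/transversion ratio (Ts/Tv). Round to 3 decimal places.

0.500

Transitions are A↔G and C↔T; transversions are all other mismatches.
Transitions: 2. Transversions: 4.
R = 2/4 = 0.500.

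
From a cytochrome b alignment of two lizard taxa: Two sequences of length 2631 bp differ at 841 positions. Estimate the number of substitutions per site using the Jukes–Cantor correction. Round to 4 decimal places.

p = 841/2631 ≈ 0.31965.
d = −(3/4) ln(1 − 4p/3) = −0.75 ln(1 − 0.4262) = −0.75 ln(0.5738)
  = −0.75 × (-0.555474) = 0.416606 substitutions/site.

0.4166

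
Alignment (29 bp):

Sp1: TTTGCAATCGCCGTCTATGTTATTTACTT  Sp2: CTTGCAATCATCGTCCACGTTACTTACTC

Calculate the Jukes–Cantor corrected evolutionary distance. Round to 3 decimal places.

The sequences differ at 7 of 29 sites (1, 10, 11, 16, 18, 23, 29), so p = 7/29 ≈ 0.241379.
d = −(3/4) ln(1 − 4p/3) = −0.75 ln(1 − 0.321839) = −0.75 ln(0.678161)
  = −0.75 × (-0.388371) = 0.291278 substitutions/site.

0.291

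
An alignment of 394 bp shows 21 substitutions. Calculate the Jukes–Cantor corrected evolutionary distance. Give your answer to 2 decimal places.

0.06

p = 21/394 ≈ 0.053299.
d = −(3/4) ln(1 − 4p/3) = −0.75 ln(1 − 0.071065) = −0.75 ln(0.928935)
  = −0.75 × (-0.073717) = 0.055288 substitutions/site.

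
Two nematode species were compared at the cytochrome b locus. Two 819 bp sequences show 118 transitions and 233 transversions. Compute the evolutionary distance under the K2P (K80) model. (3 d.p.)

0.635

P = 118/819 ≈ 0.144078 and Q = 233/819 ≈ 0.284493.
Under the Kimura two-parameter model, d = −½ ln(1 − 2P − Q) − ¼ ln(1 − 2Q).
1 − 2P − Q = 0.427351, giving −½ ln(0.427351) = 0.425075.
1 − 2Q = 0.431014, giving −¼ ln(0.431014) = 0.210404.
d = 0.425075 + 0.210404 = 0.635479.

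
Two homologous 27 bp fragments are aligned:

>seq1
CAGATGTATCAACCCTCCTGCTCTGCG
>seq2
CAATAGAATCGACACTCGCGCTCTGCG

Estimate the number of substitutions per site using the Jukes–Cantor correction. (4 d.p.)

0.3770

The sequences differ at 8 of 27 sites (3, 4, 5, 7, 11, 14, 18, 19), so p = 8/27 ≈ 0.296296.
d = −(3/4) ln(1 − 4p/3) = −0.75 ln(1 − 0.395061) = −0.75 ln(0.604939)
  = −0.75 × (-0.502628) = 0.376971 substitutions/site.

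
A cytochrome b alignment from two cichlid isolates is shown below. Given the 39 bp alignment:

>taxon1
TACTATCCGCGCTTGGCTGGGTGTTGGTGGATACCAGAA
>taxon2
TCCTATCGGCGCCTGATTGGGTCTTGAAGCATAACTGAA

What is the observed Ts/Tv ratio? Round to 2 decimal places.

0.57

Transitions are A↔G and C↔T; transversions are all other mismatches.
Transitions: 4. Transversions: 7.
R = 4/7 = 0.571428… ≈ 0.57 (to 2 d.p.).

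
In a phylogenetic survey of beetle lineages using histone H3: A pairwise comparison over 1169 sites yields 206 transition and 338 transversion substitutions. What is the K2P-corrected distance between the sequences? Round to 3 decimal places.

P = 206/1169 ≈ 0.176219 and Q = 338/1169 ≈ 0.289136.
Under the Kimura two-parameter model, d = −½ ln(1 − 2P − Q) − ¼ ln(1 − 2Q).
1 − 2P − Q = 0.358426, giving −½ ln(0.358426) = 0.513017.
1 − 2Q = 0.421728, giving −¼ ln(0.421728) = 0.215849.
d = 0.513017 + 0.215849 = 0.728866.

0.729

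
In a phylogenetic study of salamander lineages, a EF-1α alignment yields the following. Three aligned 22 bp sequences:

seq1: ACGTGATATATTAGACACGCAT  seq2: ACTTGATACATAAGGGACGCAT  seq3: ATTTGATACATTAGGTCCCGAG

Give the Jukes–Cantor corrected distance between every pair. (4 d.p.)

d(seq1,seq2) = 0.2708, d(seq1,seq3) = 0.5913, d(seq2,seq3) = 0.4141

seq1–seq2: 5/22 sites differ → p ≈ 0.227273, d = −0.75 ln(1 − 0.303031) = 0.270761 ≈ 0.2708.
seq1–seq3: 9/22 sites differ → p ≈ 0.409091, d = −0.75 ln(1 − 0.545455) = 0.591344 ≈ 0.5913.
seq2–seq3: 7/22 sites differ → p ≈ 0.318182, d = −0.75 ln(1 − 0.424243) = 0.414052 ≈ 0.4141.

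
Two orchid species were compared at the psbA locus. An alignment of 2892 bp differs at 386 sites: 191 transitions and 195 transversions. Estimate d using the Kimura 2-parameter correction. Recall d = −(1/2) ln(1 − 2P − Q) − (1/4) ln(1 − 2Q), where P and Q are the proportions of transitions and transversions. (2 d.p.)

P = 191/2892 ≈ 0.066044 and Q = 195/2892 ≈ 0.067427.
Under the Kimura two-parameter model, d = −½ ln(1 − 2P − Q) − ¼ ln(1 − 2Q).
1 − 2P − Q = 0.800485, giving −½ ln(0.800485) = 0.111269.
1 − 2Q = 0.865146, giving −¼ ln(0.865146) = 0.036214.
d = 0.111269 + 0.036214 = 0.147483.

0.15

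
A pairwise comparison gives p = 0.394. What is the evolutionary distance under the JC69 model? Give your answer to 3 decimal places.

0.559

d = −(3/4) ln(1 − 4p/3) = −0.75 ln(1 − 0.525333) = −0.75 ln(0.474667)
  = −0.75 × (-0.745142) = 0.558857 substitutions/site.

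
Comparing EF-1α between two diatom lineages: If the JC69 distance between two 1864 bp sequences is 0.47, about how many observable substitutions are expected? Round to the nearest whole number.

651

Invert JC69: p = (3/4)(1 − e^(−4d/3)) = 0.75 × (1 − e^(-0.626667)) = 0.75 × (1 − 0.534370) = 0.349223.
Expected differing sites = pL ≈ 0.349223 × 1864 = 650.951672 ≈ 651.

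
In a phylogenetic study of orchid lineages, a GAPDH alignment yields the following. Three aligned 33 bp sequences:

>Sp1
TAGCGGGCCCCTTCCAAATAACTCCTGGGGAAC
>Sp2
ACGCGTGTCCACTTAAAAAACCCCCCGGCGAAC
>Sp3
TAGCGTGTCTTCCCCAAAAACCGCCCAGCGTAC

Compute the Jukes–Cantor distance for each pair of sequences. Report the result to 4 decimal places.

Sp1–Sp2: 13/33 sites differ → p ≈ 0.393939, d = −0.75 ln(1 − 0.525252) = 0.558728 ≈ 0.5587.
Sp1–Sp3: 13/33 sites differ → p ≈ 0.393939, d = −0.75 ln(1 − 0.525252) = 0.558728 ≈ 0.5587.
Sp2–Sp3: 10/33 sites differ → p ≈ 0.30303, d = −0.75 ln(1 − 0.40404) = 0.388186 ≈ 0.3882.

d(Sp1,Sp2) = 0.5587, d(Sp1,Sp3) = 0.5587, d(Sp2,Sp3) = 0.3882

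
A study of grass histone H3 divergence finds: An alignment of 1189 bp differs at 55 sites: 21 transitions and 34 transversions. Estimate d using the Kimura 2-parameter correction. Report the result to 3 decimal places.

P = 21/1189 ≈ 0.017662 and Q = 34/1189 ≈ 0.028595.
Under the Kimura two-parameter model, d = −½ ln(1 − 2P − Q) − ¼ ln(1 − 2Q).
1 − 2P − Q = 0.936081, giving −½ ln(0.936081) = 0.033027.
1 − 2Q = 0.94281, giving −¼ ln(0.94281) = 0.014723.
d = 0.033027 + 0.014723 = 0.047750.

0.048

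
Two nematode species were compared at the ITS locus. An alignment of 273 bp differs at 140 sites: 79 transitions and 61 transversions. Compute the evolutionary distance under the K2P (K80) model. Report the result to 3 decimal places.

P = 79/273 ≈ 0.289377 and Q = 61/273 ≈ 0.223443.
Under the Kimura two-parameter model, d = −½ ln(1 − 2P − Q) − ¼ ln(1 − 2Q).
1 − 2P − Q = 0.197803, giving −½ ln(0.197803) = 0.810242.
1 − 2Q = 0.553114, giving −¼ ln(0.553114) = 0.148048.
d = 0.810242 + 0.148048 = 0.958290.

0.958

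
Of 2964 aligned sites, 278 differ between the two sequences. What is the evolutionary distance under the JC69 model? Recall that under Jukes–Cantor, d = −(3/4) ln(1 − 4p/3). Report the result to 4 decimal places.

0.1002

p = 278/2964 ≈ 0.093792.
d = −(3/4) ln(1 − 4p/3) = −0.75 ln(1 − 0.125056) = −0.75 ln(0.874944)
  = −0.75 × (-0.133595) = 0.100196 substitutions/site.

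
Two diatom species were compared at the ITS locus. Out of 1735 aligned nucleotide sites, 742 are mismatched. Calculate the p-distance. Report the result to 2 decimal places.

p = 742/1735 = 0.427665… ≈ 0.43 (to 2 d.p.).

0.43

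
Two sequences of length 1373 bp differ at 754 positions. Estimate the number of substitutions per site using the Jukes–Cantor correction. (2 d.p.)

p = 754/1373 ≈ 0.549162.
d = −(3/4) ln(1 − 4p/3) = −0.75 ln(1 − 0.732216) = −0.75 ln(0.267784)
  = −0.75 × (-1.317575) = 0.988181 substitutions/site.

0.99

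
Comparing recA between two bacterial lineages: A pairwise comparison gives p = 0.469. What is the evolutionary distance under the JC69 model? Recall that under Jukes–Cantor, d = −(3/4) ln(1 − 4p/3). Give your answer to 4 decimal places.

0.7363

d = −(3/4) ln(1 − 4p/3) = −0.75 ln(1 − 0.625333) = −0.75 ln(0.374667)
  = −0.75 × (-0.981718) = 0.736289 substitutions/site.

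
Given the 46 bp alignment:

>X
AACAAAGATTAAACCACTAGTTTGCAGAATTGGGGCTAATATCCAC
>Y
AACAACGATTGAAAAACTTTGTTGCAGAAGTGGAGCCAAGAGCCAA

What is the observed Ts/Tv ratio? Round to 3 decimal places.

0.300

Transitions are A↔G and C↔T; transversions are all other mismatches.
Transitions: 3. Transversions: 10.
R = 3/10 = 0.300.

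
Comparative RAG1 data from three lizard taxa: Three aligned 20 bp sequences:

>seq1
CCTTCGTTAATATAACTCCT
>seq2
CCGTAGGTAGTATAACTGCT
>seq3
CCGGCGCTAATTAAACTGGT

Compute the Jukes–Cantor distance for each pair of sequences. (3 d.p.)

seq1–seq2: 5/20 sites differ → p = 0.25, d = −0.75 ln(1 − 0.333333) = 0.304098 ≈ 0.304.
seq1–seq3: 7/20 sites differ → p = 0.35, d = −0.75 ln(1 − 0.466667) = 0.471457 ≈ 0.471.
seq2–seq3: 7/20 sites differ → p = 0.35, d = −0.75 ln(1 − 0.466667) = 0.471457 ≈ 0.471.

d(seq1,seq2) = 0.304, d(seq1,seq3) = 0.471, d(seq2,seq3) = 0.471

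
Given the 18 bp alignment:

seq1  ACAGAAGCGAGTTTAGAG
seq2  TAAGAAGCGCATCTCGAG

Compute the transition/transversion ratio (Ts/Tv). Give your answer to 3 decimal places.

0.500

Transitions are A↔G and C↔T; transversions are all other mismatches.
Transitions: 2. Transversions: 4.
R = 2/4 = 0.500.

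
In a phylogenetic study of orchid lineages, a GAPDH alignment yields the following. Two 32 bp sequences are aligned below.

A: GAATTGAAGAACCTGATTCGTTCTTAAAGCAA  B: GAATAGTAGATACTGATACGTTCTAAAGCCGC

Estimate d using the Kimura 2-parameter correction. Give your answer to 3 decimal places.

Of 32 sites, 2 differences are transitions and 8 are transversions, so P = 2/32 = 0.0625 and Q = 8/32 = 0.25.
Under the Kimura two-parameter model, d = −½ ln(1 − 2P − Q) − ¼ ln(1 − 2Q).
1 − 2P − Q = 0.625, giving −½ ln(0.625) = 0.235002.
1 − 2Q = 0.5, giving −¼ ln(0.5) = 0.173287.
d = 0.235002 + 0.173287 = 0.408289.

0.408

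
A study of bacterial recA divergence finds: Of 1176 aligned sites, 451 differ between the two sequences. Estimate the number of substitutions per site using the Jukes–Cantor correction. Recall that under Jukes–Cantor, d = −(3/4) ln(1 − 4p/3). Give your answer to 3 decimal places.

0.537

p = 451/1176 ≈ 0.383503.
d = −(3/4) ln(1 − 4p/3) = −0.75 ln(1 − 0.511337) = −0.75 ln(0.488663)
  = −0.75 × (-0.716082) = 0.537062 substitutions/site.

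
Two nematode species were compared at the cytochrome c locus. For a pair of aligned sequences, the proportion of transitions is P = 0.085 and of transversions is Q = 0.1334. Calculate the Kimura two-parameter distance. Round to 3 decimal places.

Under the Kimura two-parameter model, d = −½ ln(1 − 2P − Q) − ¼ ln(1 − 2Q).
1 − 2P − Q = 0.6966, giving −½ ln(0.6966) = 0.180772.
1 − 2Q = 0.7332, giving −¼ ln(0.7332) = 0.077584.
d = 0.180772 + 0.077584 = 0.258356.

0.258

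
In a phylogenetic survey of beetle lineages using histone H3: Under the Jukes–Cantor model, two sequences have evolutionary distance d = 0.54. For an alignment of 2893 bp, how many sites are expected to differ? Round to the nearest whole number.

Invert JC69: p = (3/4)(1 − e^(−4d/3)) = 0.75 × (1 − e^(-0.72)) = 0.75 × (1 − 0.486752) = 0.384936.
Expected differing sites = pL ≈ 0.384936 × 2893 = 1113.619848 ≈ 1114.

1114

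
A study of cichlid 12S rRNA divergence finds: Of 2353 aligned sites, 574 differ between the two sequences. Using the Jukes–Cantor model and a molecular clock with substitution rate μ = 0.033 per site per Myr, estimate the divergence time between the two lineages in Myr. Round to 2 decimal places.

p = 574/2353 ≈ 0.243944.
d = −(3/4) ln(1 − 4p/3) = −0.75 ln(1 − 0.325259) = −0.75 ln(0.674741)
  = −0.75 × (-0.393426) = 0.295070 substitutions/site.
Under a molecular clock d = 2μt, so t = d/(2μ) = 0.295070 / (2 × 0.033) = 4.47 Myr.

4.47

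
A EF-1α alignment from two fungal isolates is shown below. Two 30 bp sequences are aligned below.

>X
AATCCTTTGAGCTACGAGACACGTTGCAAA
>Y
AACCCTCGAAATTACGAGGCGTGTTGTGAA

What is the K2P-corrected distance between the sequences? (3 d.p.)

0.619

Of 30 sites, 10 differences are transitions and 1 are transversions, so P = 10/30 ≈ 0.333333 and Q = 1/30 ≈ 0.033333.
Under the Kimura two-parameter model, d = −½ ln(1 − 2P − Q) − ¼ ln(1 − 2Q).
1 − 2P − Q = 0.300001, giving −½ ln(0.300001) = 0.601985.
1 − 2Q = 0.933334, giving −¼ ln(0.933334) = 0.017248.
d = 0.601985 + 0.017248 = 0.619233.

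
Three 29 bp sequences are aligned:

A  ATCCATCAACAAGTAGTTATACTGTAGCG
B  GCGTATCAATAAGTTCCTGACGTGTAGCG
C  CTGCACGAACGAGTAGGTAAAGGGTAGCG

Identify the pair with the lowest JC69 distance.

A–B: 12/29 differ, p = 0.414, d = 0.602.
A–C: 9/29 differ, p = 0.310, d = 0.401.
B–C: 13/29 differ, p = 0.448, d = 0.683.
The smallest distance is between A and C.

A and C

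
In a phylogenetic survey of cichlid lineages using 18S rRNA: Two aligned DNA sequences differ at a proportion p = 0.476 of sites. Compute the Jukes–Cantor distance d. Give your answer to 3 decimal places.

d = −(3/4) ln(1 − 4p/3) = −0.75 ln(1 − 0.634667) = −0.75 ln(0.365333)
  = −0.75 × (-1.006946) = 0.755210 substitutions/site.

0.755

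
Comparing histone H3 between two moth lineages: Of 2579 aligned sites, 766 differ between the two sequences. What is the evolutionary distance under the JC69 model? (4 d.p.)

0.3782

p = 766/2579 ≈ 0.297014.
d = −(3/4) ln(1 − 4p/3) = −0.75 ln(1 − 0.396019) = −0.75 ln(0.603981)
  = −0.75 × (-0.504213) = 0.378160 substitutions/site.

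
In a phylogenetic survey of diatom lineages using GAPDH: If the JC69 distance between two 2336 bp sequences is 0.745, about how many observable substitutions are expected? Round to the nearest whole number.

Invert JC69: p = (3/4)(1 − e^(−4d/3)) = 0.75 × (1 − e^(-0.993333)) = 0.75 × (1 − 0.370340) = 0.472245.
Expected differing sites = pL ≈ 0.472245 × 2336 = 1103.16432 ≈ 1103.

1103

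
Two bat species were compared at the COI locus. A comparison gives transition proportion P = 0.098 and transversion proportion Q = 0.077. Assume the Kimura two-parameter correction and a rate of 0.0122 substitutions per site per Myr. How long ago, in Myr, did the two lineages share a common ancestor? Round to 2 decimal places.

8.25

Under the Kimura two-parameter model, d = −½ ln(1 − 2P − Q) − ¼ ln(1 − 2Q).
1 − 2P − Q = 0.727, giving −½ ln(0.727) = 0.159414.
1 − 2Q = 0.846, giving −¼ ln(0.846) = 0.041809.
d = 0.159414 + 0.041809 = 0.201223.
Under a molecular clock d = 2μt, so t = d/(2μ) = 0.201223 / (2 × 0.0122) = 8.25 Myr.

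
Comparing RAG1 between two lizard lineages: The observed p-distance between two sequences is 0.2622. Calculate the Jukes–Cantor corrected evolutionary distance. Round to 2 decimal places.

d = −(3/4) ln(1 − 4p/3) = −0.75 ln(1 − 0.3496) = −0.75 ln(0.6504)
  = −0.75 × (-0.430168) = 0.322626 substitutions/site.

0.32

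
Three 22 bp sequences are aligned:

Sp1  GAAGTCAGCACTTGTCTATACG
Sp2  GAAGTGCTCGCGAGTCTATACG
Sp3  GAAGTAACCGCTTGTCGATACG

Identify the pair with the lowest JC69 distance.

Sp1 and Sp3

Sp1–Sp2: 6/22 differ, p = 0.273, d = 0.339.
Sp1–Sp3: 4/22 differ, p = 0.182, d = 0.208.
Sp2–Sp3: 6/22 differ, p = 0.273, d = 0.339.
The smallest distance is between Sp1 and Sp3.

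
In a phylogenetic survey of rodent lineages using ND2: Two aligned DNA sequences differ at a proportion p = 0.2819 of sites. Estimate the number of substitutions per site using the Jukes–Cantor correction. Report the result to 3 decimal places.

d = −(3/4) ln(1 − 4p/3) = −0.75 ln(1 − 0.375867) = −0.75 ln(0.624133)
  = −0.75 × (-0.471392) = 0.353544 substitutions/site.

0.354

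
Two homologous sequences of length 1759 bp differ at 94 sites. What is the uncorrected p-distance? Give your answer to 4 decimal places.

0.0534

p = 94/1759 = 0.053439… ≈ 0.0534 (to 4 d.p.).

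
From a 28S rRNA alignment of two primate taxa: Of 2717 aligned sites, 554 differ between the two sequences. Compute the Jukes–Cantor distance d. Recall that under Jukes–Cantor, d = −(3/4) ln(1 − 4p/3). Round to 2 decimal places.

p = 554/2717 ≈ 0.203901.
d = −(3/4) ln(1 − 4p/3) = −0.75 ln(1 − 0.271868) = −0.75 ln(0.728132)
  = −0.75 × (-0.317273) = 0.237955 substitutions/site.

0.24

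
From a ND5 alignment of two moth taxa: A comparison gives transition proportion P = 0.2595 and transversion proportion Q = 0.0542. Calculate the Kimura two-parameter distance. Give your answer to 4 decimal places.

0.4544

Under the Kimura two-parameter model, d = −½ ln(1 − 2P − Q) − ¼ ln(1 − 2Q).
1 − 2P − Q = 0.4268, giving −½ ln(0.4268) = 0.425720.
1 − 2Q = 0.8916, giving −¼ ln(0.8916) = 0.028684.
d = 0.425720 + 0.028684 = 0.454404.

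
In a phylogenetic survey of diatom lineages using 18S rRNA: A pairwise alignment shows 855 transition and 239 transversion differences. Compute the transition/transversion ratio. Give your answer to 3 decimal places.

3.577

R = 855/239 = 3.577405… ≈ 3.577 (to 3 d.p.).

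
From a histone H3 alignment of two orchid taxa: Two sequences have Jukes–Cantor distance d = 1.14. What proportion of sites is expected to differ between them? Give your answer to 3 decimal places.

p = (3/4)(1 − e^(−4d/3)) = 0.75 × (1 − e^(-1.52)) = 0.75 × (1 − 0.218712) = 0.585966.

0.586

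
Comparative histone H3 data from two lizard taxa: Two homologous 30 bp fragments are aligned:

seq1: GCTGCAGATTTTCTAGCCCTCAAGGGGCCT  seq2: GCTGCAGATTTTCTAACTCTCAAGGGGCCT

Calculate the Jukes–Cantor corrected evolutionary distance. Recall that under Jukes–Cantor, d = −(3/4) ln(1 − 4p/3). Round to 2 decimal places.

The sequences differ at 2 of 30 sites (16, 18), so p = 2/30 ≈ 0.066667.
d = −(3/4) ln(1 − 4p/3) = −0.75 ln(1 − 0.088889) = −0.75 ln(0.911111)
  = −0.75 × (-0.093091) = 0.069818 substitutions/site.

0.07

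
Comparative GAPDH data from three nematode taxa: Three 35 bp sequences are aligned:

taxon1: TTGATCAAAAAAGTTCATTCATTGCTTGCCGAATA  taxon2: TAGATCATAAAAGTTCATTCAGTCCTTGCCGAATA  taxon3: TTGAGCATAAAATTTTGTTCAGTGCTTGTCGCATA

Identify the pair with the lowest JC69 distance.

taxon1 and taxon2

taxon1–taxon2: 4/35 differ, p = 0.114, d = 0.124.
taxon1–taxon3: 8/35 differ, p = 0.229, d = 0.273.
taxon2–taxon3: 8/35 differ, p = 0.229, d = 0.273.
The smallest distance is between taxon1 and taxon2.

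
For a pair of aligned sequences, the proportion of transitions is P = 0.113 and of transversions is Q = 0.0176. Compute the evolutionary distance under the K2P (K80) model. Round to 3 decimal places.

Under the Kimura two-parameter model, d = −½ ln(1 − 2P − Q) − ¼ ln(1 − 2Q).
1 − 2P − Q = 0.7564, giving −½ ln(0.7564) = 0.139592.
1 − 2Q = 0.9648, giving −¼ ln(0.9648) = 0.008959.
d = 0.139592 + 0.008959 = 0.148551.

0.149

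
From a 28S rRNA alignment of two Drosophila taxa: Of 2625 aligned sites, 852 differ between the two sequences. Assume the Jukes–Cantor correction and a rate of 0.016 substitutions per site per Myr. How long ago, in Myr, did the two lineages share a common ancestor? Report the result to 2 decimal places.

13.29

p = 852/2625 ≈ 0.324571.
d = −(3/4) ln(1 − 4p/3) = −0.75 ln(1 − 0.432761) = −0.75 ln(0.567239)
  = −0.75 × (-0.566975) = 0.425231 substitutions/site.
Under a molecular clock d = 2μt, so t = d/(2μ) = 0.425231 / (2 × 0.016) = 13.29 Myr.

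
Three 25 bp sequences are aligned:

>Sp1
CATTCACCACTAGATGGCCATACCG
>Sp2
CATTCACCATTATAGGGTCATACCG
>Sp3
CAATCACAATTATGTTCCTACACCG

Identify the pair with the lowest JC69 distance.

Sp1 and Sp2

Sp1–Sp2: 4/25 differ, p = 0.160, d = 0.180.
Sp1–Sp3: 9/25 differ, p = 0.360, d = 0.490.
Sp2–Sp3: 9/25 differ, p = 0.360, d = 0.490.
The smallest distance is between Sp1 and Sp2.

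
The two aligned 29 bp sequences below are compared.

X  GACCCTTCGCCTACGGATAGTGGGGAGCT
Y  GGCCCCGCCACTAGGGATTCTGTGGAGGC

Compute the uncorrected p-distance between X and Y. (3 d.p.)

0.379

The sequences differ at 11 of 29 positions.
p = 11/29 = 0.379310… ≈ 0.379 (to 3 d.p.).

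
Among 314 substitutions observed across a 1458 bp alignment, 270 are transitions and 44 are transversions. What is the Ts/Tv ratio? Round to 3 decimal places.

6.136

R = 270/44 = 6.136363… ≈ 6.136 (to 3 d.p.).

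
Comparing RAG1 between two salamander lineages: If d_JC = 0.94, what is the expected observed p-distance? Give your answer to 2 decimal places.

p = (3/4)(1 − e^(−4d/3)) = 0.75 × (1 − e^(-1.253333)) = 0.75 × (1 − 0.285551) = 0.535837.

0.54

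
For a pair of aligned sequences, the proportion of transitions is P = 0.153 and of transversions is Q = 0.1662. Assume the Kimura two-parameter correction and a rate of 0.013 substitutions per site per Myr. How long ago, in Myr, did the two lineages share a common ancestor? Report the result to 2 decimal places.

Under the Kimura two-parameter model, d = −½ ln(1 − 2P − Q) − ¼ ln(1 − 2Q).
1 − 2P − Q = 0.5278, giving −½ ln(0.5278) = 0.319519.
1 − 2Q = 0.6676, giving −¼ ln(0.6676) = 0.101017.
d = 0.319519 + 0.101017 = 0.420536.
Under a molecular clock d = 2μt, so t = d/(2μ) = 0.420536 / (2 × 0.013) = 16.17 Myr.

16.17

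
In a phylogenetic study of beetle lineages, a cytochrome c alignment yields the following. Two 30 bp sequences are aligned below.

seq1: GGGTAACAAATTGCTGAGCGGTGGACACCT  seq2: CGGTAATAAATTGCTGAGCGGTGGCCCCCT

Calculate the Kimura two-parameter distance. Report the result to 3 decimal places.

0.147

Of 30 sites, 1 differences are transitions and 3 are transversions, so P = 1/30 ≈ 0.033333 and Q = 3/30 = 0.1.
Under the Kimura two-parameter model, d = −½ ln(1 − 2P − Q) − ¼ ln(1 − 2Q).
1 − 2P − Q = 0.833334, giving −½ ln(0.833334) = 0.091160.
1 − 2Q = 0.8, giving −¼ ln(0.8) = 0.055786.
d = 0.091160 + 0.055786 = 0.146946.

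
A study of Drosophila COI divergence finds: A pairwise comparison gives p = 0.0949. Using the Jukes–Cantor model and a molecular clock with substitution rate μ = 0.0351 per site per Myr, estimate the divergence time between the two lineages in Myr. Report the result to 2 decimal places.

d = −(3/4) ln(1 − 4p/3) = −0.75 ln(1 − 0.126533) = −0.75 ln(0.873467)
  = −0.75 × (-0.135285) = 0.101464 substitutions/site.
Under a molecular clock d = 2μt, so t = d/(2μ) = 0.101464 / (2 × 0.0351) = 1.45 Myr.

1.45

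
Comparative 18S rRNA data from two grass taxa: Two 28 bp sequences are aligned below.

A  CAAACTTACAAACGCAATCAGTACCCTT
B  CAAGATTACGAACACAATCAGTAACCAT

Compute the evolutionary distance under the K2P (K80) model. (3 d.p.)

Of 28 sites, 3 differences are transitions and 3 are transversions, so P = 3/28 ≈ 0.107143 and Q = 3/28 ≈ 0.107143.
Under the Kimura two-parameter model, d = −½ ln(1 − 2P − Q) − ¼ ln(1 − 2Q).
1 − 2P − Q = 0.678571, giving −½ ln(0.678571) = 0.193883.
1 − 2Q = 0.785714, giving −¼ ln(0.785714) = 0.060291.
d = 0.193883 + 0.060291 = 0.254174.

0.254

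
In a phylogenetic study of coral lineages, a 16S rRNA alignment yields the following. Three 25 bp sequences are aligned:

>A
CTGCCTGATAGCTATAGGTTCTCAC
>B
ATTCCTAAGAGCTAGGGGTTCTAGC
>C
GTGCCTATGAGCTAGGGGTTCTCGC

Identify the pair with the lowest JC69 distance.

B and C

A–B: 8/25 differ, p = 0.320, d = 0.417.
A–C: 7/25 differ, p = 0.280, d = 0.351.
B–C: 4/25 differ, p = 0.160, d = 0.180.
The smallest distance is between B and C.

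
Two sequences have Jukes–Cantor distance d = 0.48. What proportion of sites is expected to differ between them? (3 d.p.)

0.355

p = (3/4)(1 − e^(−4d/3)) = 0.75 × (1 − e^(-0.64)) = 0.75 × (1 − 0.527292) = 0.354531.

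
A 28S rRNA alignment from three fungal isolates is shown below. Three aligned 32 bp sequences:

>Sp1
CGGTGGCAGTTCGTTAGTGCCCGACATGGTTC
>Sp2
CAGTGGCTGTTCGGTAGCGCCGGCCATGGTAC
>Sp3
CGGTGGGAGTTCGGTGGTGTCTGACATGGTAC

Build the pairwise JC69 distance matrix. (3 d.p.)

Sp1–Sp2: 7/32 sites differ → p = 0.21875, d = −0.75 ln(1 − 0.291667) = 0.258631 ≈ 0.259.
Sp1–Sp3: 6/32 sites differ → p = 0.1875, d = −0.75 ln(1 − 0.25) = 0.215762 ≈ 0.216.
Sp2–Sp3: 8/32 sites differ → p = 0.25, d = −0.75 ln(1 − 0.333333) = 0.304098 ≈ 0.304.

d(Sp1,Sp2) = 0.259, d(Sp1,Sp3) = 0.216, d(Sp2,Sp3) = 0.304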